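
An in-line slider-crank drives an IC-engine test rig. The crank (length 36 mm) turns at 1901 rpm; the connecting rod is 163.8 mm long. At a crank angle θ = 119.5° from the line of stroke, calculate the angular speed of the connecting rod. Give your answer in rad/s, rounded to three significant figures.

ω = 199.1 rad/s (converted from 1901 rpm).
The rod makes angle φ with the slider axis where L sinφ = r sinθ; differentiating, L cosφ·φ̇ = r ω cosθ.
L cosφ = √(L² − r² sin²θ) = 0.16078 m.
|ω_rod| = r ω |cosθ| / √(L² − r² sin²θ) = 0.036·199.1·0.49242/0.16078 = 21.95 rad/s.

21.9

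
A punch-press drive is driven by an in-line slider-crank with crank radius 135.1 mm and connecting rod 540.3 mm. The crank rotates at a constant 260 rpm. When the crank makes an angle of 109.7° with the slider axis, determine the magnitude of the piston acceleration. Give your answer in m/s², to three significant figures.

53.5

ω = 2π·260/60 = 27.23 rad/s
x(θ) = r cosθ + √(L² − r² sin²θ); with ω constant, a = ω²·d²x/dθ².
d²x/dθ² = −r cosθ − r²(cos2θ)/√u − r⁴ sin²2θ/(4u^{3/2}),  u = L² − r² sin²θ = 0.275746 m².
Substituting r = 0.1351 m, L = 0.5403 m, θ = 109.7°: d²x/dθ² = +0.072169 m.
a = ω²·d²x/dθ² = (27.23)²·(+0.072169) = +53.5 m/s²;  |a| = 53.5 m/s².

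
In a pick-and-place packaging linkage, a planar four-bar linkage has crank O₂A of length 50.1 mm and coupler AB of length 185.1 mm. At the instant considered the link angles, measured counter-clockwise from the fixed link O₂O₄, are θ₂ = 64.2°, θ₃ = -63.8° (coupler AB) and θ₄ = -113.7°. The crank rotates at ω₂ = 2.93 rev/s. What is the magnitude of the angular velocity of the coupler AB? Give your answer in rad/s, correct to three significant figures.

ω₂ = 18.41 rad/s (from 2.93 rev/s).
Differentiating the loop-closure r₂e^{iθ₂}+r₃e^{iθ₃}=r₁+r₄e^{iθ₄} gives r₂ω₂e^{iθ₂}+r₃ω₃e^{iθ₃}=r₄ω₄e^{iθ₄}.
Eliminating the other unknown: ω₃ = r₂ω₂ sin(θ₄−θ₂) / [r₃ sin(θ₃−θ₄)].
Numerator sine = -0.03664; denominator sine = +0.76492.
Result = 0.0501·18.41·(-0.03664) / (0.1851·(+0.76492)) = -0.2387 rad/s; magnitude 0.2387 rad/s.

0.239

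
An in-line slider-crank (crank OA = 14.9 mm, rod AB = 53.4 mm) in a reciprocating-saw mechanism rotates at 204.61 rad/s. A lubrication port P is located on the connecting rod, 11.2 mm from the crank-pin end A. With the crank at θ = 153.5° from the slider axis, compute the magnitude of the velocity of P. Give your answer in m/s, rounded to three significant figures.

2.51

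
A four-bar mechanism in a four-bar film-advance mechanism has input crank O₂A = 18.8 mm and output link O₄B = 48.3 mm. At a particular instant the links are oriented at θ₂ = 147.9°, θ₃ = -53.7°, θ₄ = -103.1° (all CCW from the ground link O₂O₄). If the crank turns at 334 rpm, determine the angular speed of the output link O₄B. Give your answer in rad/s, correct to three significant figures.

ω₂ = 34.98 rad/s (from 334 rpm).
Differentiating the loop-closure r₂e^{iθ₂}+r₃e^{iθ₃}=r₁+r₄e^{iθ₄} gives r₂ω₂e^{iθ₂}+r₃ω₃e^{iθ₃}=r₄ω₄e^{iθ₄}.
Eliminating the other unknown: ω₄ = r₂ω₂ sin(θ₂−θ₃) / [r₄ sin(θ₄−θ₃)].
Numerator sine = -0.36812; denominator sine = -0.75927.
Result = 0.0188·34.98·(-0.36812) / (0.0483·(-0.75927)) = +6.6006 rad/s; magnitude 6.6006 rad/s.

6.60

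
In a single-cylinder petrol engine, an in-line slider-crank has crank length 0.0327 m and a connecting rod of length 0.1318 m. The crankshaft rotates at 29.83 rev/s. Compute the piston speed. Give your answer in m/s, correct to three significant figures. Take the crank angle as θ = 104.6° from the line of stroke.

5.55

ω = 2π·29.8 = 187.4 rad/s
For an in-line slider-crank, x = r cosθ + √(L² − r² sin²θ), so v = −rω sinθ·[1 + r cosθ/√(L² − r² sin²θ)].
With r = 0.0327 m, L = 0.1318 m, θ = 104.6°: √(L² − r² sin²θ) = 0.12794 m.
v = −0.0327·187.4·0.96771·[1 + 0.0327·-0.25207/0.12794] = -5.5489 m/s.
|v| = 5.5489 m/s.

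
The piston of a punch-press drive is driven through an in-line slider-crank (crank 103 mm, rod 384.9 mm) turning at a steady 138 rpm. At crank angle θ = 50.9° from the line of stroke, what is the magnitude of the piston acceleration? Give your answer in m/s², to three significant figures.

ω = 2π·138/60 = 14.45 rad/s
x(θ) = r cosθ + √(L² − r² sin²θ); with ω constant, a = ω²·d²x/dθ².
d²x/dθ² = −r cosθ − r²(cos2θ)/√u − r⁴ sin²2θ/(4u^{3/2}),  u = L² − r² sin²θ = 0.141759 m².
Substituting r = 0.103 m, L = 0.3849 m, θ = 50.9°: d²x/dθ² = -0.059703 m.
a = ω²·d²x/dθ² = (14.45)²·(-0.059703) = -12.468 m/s²;  |a| = 12.468 m/s².

12.5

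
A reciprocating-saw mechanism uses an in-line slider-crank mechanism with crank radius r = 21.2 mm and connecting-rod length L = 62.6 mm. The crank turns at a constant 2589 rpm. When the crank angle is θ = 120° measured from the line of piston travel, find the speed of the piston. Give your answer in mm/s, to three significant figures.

4100

ω = 2π·2589/60 = 271.1 rad/s
For an in-line slider-crank, x = r cosθ + √(L² − r² sin²θ), so v = −rω sinθ·[1 + r cosθ/√(L² − r² sin²θ)].
With r = 0.0212 m, L = 0.0626 m, θ = 120°: √(L² − r² sin²θ) = 0.059847 m.
v = −0.0212·271.1·0.86603·[1 + 0.0212·-0.50000/0.059847] = -4.096 m/s.
|v| = 4.096 m/s = 4096 mm/s.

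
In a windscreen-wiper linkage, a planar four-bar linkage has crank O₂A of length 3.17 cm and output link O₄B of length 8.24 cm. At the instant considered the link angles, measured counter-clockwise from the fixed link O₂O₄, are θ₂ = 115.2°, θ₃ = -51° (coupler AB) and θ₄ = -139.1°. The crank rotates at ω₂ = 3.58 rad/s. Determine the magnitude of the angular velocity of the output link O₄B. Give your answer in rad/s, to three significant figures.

0.329

ω₂ = 3.58 rad/s
Differentiating the loop-closure r₂e^{iθ₂}+r₃e^{iθ₃}=r₁+r₄e^{iθ₄} gives r₂ω₂e^{iθ₂}+r₃ω₃e^{iθ₃}=r₄ω₄e^{iθ₄}.
Eliminating the other unknown: ω₄ = r₂ω₂ sin(θ₂−θ₃) / [r₄ sin(θ₄−θ₃)].
Numerator sine = +0.23853; denominator sine = -0.99945.
Result = 0.0317·3.58·(+0.23853) / (0.0824·(-0.99945)) = -0.3287 rad/s; magnitude 0.3287 rad/s.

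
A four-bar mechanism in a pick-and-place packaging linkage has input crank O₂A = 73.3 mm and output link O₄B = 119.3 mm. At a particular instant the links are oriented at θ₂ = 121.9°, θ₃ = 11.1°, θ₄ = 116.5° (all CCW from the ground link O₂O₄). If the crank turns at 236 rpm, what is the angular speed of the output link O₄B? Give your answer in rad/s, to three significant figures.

ω₂ = 24.71 rad/s (from 236 rpm).
Differentiating the loop-closure r₂e^{iθ₂}+r₃e^{iθ₃}=r₁+r₄e^{iθ₄} gives r₂ω₂e^{iθ₂}+r₃ω₃e^{iθ₃}=r₄ω₄e^{iθ₄}.
Eliminating the other unknown: ω₄ = r₂ω₂ sin(θ₂−θ₃) / [r₄ sin(θ₄−θ₃)].
Numerator sine = +0.93483; denominator sine = +0.96410.
Result = 0.0733·24.71·(+0.93483) / (0.1193·(+0.96410)) = +14.724 rad/s; magnitude 14.724 rad/s.

14.7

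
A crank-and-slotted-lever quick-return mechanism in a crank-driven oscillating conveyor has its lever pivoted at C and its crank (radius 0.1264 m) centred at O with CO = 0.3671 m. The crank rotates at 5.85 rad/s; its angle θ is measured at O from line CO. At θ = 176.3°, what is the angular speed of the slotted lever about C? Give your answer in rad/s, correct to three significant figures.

ω = 5.85 rad/s
Crank pin A relative to C: A = (d + r cosθ, r sinθ); lever angle φ = atan2(r sinθ, d + r cosθ).
Differentiating tanφ: φ̇ = rω(d cosθ + r)/(d² + r² + 2dr cosθ).
d² + r² + 2dr cosθ = |CA|² = 0.0581299 m²;  d cosθ + r = -0.23993 m.
|ω_lever| = |0.1264·5.85·-0.23993| / 0.0581299 = 3.0521 rad/s.

3.05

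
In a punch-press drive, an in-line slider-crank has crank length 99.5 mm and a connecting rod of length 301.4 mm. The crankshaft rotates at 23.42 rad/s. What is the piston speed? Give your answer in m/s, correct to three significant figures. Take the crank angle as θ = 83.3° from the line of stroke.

ω = 23.42 rad/s
For an in-line slider-crank, x = r cosθ + √(L² − r² sin²θ), so v = −rω sinθ·[1 + r cosθ/√(L² − r² sin²θ)].
With r = 0.0995 m, L = 0.3014 m, θ = 83.3°: √(L² − r² sin²θ) = 0.28474 m.
v = −0.0995·23.42·0.99317·[1 + 0.0995·0.11667/0.28474] = -2.4087 m/s.
|v| = 2.4087 m/s.

2.41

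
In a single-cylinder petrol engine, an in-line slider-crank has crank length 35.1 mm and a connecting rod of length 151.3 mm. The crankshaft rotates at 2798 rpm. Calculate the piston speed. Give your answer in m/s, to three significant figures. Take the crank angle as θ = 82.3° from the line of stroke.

ω = 2π·2798/60 = 293 rad/s
For an in-line slider-crank, x = r cosθ + √(L² − r² sin²θ), so v = −rω sinθ·[1 + r cosθ/√(L² − r² sin²θ)].
With r = 0.0351 m, L = 0.1513 m, θ = 82.3°: √(L² − r² sin²θ) = 0.14725 m.
v = −0.0351·293·0.99098·[1 + 0.0351·0.13399/0.14725] = -10.517 m/s.
|v| = 10.517 m/s.

10.5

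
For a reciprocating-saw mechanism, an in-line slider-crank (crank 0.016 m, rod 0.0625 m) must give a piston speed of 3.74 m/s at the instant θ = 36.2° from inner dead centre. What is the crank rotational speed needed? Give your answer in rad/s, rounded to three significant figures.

327

For an in-line slider-crank, |v_piston| = rω|sinθ|·[1 + r cosθ/√(L² − r² sin²θ)].
With r = 0.016 m, L = 0.0625 m, θ = 36.2°: the bracketed kinematic factor |dx/dθ| = 0.011425 m.
ω = v/|dx/dθ| = 3.74/0.011425 = 327.37 rad/s.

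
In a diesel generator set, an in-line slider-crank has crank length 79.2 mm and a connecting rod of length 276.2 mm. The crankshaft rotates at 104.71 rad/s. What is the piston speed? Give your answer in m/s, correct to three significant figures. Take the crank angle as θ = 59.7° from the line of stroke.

ω = 104.7 rad/s
For an in-line slider-crank, x = r cosθ + √(L² − r² sin²θ), so v = −rω sinθ·[1 + r cosθ/√(L² − r² sin²θ)].
With r = 0.0792 m, L = 0.2762 m, θ = 59.7°: √(L² − r² sin²θ) = 0.2676 m.
v = −0.0792·104.7·0.86340·[1 + 0.0792·0.50453/0.2676] = -8.2293 m/s.
|v| = 8.2293 m/s.

8.23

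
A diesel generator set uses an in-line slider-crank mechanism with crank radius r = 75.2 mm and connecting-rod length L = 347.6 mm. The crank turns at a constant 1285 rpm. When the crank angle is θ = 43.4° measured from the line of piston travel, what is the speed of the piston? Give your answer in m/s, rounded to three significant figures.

ω = 2π·1285/60 = 134.6 rad/s
For an in-line slider-crank, x = r cosθ + √(L² − r² sin²θ), so v = −rω sinθ·[1 + r cosθ/√(L² − r² sin²θ)].
With r = 0.0752 m, L = 0.3476 m, θ = 43.4°: √(L² − r² sin²θ) = 0.34374 m.
v = −0.0752·134.6·0.68709·[1 + 0.0752·0.72657/0.34374] = -8.058 m/s.
|v| = 8.058 m/s.

8.06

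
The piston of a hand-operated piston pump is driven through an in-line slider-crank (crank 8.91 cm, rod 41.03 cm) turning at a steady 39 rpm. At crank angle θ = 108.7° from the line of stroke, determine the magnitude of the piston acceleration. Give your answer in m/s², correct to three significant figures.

0.737

ω = 2π·39/60 = 4.084 rad/s
x(θ) = r cosθ + √(L² − r² sin²θ); with ω constant, a = ω²·d²x/dθ².
d²x/dθ² = −r cosθ − r²(cos2θ)/√u − r⁴ sin²2θ/(4u^{3/2}),  u = L² − r² sin²θ = 0.161223 m².
Substituting r = 0.0891 m, L = 0.4103 m, θ = 108.7°: d²x/dθ² = +0.044184 m.
a = ω²·d²x/dθ² = (4.084)²·(+0.044184) = +0.73697 m/s²;  |a| = 0.73697 m/s².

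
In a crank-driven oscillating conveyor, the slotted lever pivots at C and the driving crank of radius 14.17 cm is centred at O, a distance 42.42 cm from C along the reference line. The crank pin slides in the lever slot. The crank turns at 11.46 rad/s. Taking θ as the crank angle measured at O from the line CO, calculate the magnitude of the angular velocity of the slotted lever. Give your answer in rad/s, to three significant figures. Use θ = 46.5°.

2.49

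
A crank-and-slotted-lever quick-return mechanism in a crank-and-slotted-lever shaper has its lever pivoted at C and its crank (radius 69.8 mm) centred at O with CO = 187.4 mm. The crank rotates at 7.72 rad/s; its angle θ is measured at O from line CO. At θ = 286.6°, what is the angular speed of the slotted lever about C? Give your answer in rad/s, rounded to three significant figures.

ω = 7.72 rad/s
Crank pin A relative to C: A = (d + r cosθ, r sinθ); lever angle φ = atan2(r sinθ, d + r cosθ).
Differentiating tanφ: φ̇ = rω(d cosθ + r)/(d² + r² + 2dr cosθ).
d² + r² + 2dr cosθ = |CA|² = 0.0474647 m²;  d cosθ + r = +0.12334 m.
|ω_lever| = |0.0698·7.72·+0.12334| / 0.0474647 = 1.4002 rad/s.

1.40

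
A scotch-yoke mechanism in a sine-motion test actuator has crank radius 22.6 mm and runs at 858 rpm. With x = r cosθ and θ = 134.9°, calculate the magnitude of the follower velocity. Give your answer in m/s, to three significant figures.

1.44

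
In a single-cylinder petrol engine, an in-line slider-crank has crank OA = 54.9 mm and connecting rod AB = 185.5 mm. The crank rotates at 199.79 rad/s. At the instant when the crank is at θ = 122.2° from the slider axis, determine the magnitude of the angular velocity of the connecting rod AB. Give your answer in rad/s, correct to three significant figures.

ω = 199.8 rad/s
The rod makes angle φ with the slider axis where L sinφ = r sinθ; differentiating, L cosφ·φ̇ = r ω cosθ.
L cosφ = √(L² − r² sin²θ) = 0.17959 m.
|ω_rod| = r ω |cosθ| / √(L² − r² sin²θ) = 0.0549·199.8·0.53288/0.17959 = 32.546 rad/s.

32.5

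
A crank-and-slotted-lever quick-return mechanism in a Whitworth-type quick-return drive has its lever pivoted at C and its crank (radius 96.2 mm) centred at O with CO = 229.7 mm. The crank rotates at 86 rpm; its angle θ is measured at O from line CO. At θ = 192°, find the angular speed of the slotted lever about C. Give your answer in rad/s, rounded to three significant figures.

5.92

ω = 9.006 rad/s (from 86 rpm).
Crank pin A relative to C: A = (d + r cosθ, r sinθ); lever angle φ = atan2(r sinθ, d + r cosθ).
Differentiating tanφ: φ̇ = rω(d cosθ + r)/(d² + r² + 2dr cosθ).
d² + r² + 2dr cosθ = |CA|² = 0.018788 m²;  d cosθ + r = -0.12848 m.
|ω_lever| = |0.0962·9.006·-0.12848| / 0.018788 = 5.9246 rad/s.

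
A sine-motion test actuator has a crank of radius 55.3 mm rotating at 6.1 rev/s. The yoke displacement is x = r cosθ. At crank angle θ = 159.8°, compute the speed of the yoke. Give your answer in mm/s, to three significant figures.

ω = 38.33 rad/s (from 6.1 rev/s).
x = r cosθ ⇒ ẋ = −rω sinθ.
|v| = rω|sinθ| = 0.0553·38.33·|sin 159.8°| = 0.73186 m/s = 731.86 mm/s.

732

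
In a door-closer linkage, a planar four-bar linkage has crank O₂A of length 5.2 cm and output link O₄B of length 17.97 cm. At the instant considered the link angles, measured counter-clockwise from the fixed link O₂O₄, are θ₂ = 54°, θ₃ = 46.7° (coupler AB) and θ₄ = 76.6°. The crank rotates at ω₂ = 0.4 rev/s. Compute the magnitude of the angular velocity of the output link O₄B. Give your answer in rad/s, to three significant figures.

0.185

ω₂ = 2.513 rad/s (from 0.4 rev/s).
Differentiating the loop-closure r₂e^{iθ₂}+r₃e^{iθ₃}=r₁+r₄e^{iθ₄} gives r₂ω₂e^{iθ₂}+r₃ω₃e^{iθ₃}=r₄ω₄e^{iθ₄}.
Eliminating the other unknown: ω₄ = r₂ω₂ sin(θ₂−θ₃) / [r₄ sin(θ₄−θ₃)].
Numerator sine = +0.12706; denominator sine = +0.49849.
Result = 0.052·2.513·(+0.12706) / (0.1797·(+0.49849)) = +0.18538 rad/s; magnitude 0.18538 rad/s.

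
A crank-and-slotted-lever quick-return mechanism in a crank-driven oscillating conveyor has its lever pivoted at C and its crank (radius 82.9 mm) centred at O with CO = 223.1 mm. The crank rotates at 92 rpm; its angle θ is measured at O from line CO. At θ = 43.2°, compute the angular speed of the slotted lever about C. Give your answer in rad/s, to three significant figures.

2.35

ω = 9.634 rad/s (from 92 rpm).
Crank pin A relative to C: A = (d + r cosθ, r sinθ); lever angle φ = atan2(r sinθ, d + r cosθ).
Differentiating tanφ: φ̇ = rω(d cosθ + r)/(d² + r² + 2dr cosθ).
d² + r² + 2dr cosθ = |CA|² = 0.0836106 m²;  d cosθ + r = +0.24553 m.
|ω_lever| = |0.0829·9.634·+0.24553| / 0.0836106 = 2.3454 rad/s.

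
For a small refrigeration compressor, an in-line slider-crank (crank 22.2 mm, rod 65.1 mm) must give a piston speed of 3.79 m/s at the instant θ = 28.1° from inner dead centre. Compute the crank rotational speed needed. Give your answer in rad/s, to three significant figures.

For an in-line slider-crank, |v_piston| = rω|sinθ|·[1 + r cosθ/√(L² − r² sin²θ)].
With r = 0.0222 m, L = 0.0651 m, θ = 28.1°: the bracketed kinematic factor |dx/dθ| = 0.013643 m.
ω = v/|dx/dθ| = 3.79/0.013643 = 277.79 rad/s.

278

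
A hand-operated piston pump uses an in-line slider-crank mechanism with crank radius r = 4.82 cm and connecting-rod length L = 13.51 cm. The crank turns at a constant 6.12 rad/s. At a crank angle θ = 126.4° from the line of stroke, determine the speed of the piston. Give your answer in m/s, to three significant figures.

0.185

ω = 6.12 rad/s
For an in-line slider-crank, x = r cosθ + √(L² − r² sin²θ), so v = −rω sinθ·[1 + r cosθ/√(L² − r² sin²θ)].
With r = 0.0482 m, L = 0.1351 m, θ = 126.4°: √(L² − r² sin²θ) = 0.12941 m.
v = −0.0482·6.12·0.80489·[1 + 0.0482·-0.59342/0.12941] = -0.18495 m/s.
|v| = 0.18495 m/s.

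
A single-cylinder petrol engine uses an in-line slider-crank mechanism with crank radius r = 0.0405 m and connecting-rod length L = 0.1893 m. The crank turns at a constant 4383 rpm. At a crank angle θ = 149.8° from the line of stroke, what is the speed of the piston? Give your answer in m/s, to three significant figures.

ω = 2π·4383/60 = 459 rad/s
For an in-line slider-crank, x = r cosθ + √(L² − r² sin²θ), so v = −rω sinθ·[1 + r cosθ/√(L² − r² sin²θ)].
With r = 0.0405 m, L = 0.1893 m, θ = 149.8°: √(L² − r² sin²θ) = 0.1882 m.
v = −0.0405·459·0.50302·[1 + 0.0405·-0.86427/0.1882] = -7.6115 m/s.
|v| = 7.6115 m/s.

7.61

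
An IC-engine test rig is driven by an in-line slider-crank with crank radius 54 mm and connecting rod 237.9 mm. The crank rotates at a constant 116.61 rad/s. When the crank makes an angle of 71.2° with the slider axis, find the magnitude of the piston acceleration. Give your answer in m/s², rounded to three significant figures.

102

ω = 116.6 rad/s
x(θ) = r cosθ + √(L² − r² sin²θ); with ω constant, a = ω²·d²x/dθ².
d²x/dθ² = −r cosθ − r²(cos2θ)/√u − r⁴ sin²2θ/(4u^{3/2}),  u = L² − r² sin²θ = 0.0539833 m².
Substituting r = 0.054 m, L = 0.2379 m, θ = 71.2°: d²x/dθ² = -0.0075219 m.
a = ω²·d²x/dθ² = (116.6)²·(-0.0075219) = -102.28 m/s²;  |a| = 102.28 m/s².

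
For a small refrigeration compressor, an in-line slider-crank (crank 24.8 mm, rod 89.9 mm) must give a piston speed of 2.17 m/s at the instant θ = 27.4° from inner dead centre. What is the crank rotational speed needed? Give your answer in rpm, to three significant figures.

1460

For an in-line slider-crank, |v_piston| = rω|sinθ|·[1 + r cosθ/√(L² − r² sin²θ)].
With r = 0.0248 m, L = 0.0899 m, θ = 27.4°: the bracketed kinematic factor |dx/dθ| = 0.014231 m.
ω = v/|dx/dθ| = 2.17/0.014231 = 152.48 rad/s.
N = 60ω/(2π) = 1456.1 rpm.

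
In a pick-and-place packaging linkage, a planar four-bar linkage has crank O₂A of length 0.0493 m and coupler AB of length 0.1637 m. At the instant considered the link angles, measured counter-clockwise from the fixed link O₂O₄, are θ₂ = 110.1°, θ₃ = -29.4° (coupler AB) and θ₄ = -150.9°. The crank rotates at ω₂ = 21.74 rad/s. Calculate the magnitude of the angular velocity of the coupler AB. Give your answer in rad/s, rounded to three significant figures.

7.58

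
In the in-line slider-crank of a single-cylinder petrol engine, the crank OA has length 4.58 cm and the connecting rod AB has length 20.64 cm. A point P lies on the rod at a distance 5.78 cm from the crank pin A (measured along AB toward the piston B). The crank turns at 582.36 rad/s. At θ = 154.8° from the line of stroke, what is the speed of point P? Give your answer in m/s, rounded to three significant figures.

ω = 582.4 rad/s.  Crank-pin speed |V_A| = rω = 26.672 m/s, perpendicular to OA.
Rod angle: sinφ = −(r/L) sinθ ⇒ φ = -5.421°; ω_rod = −rω cosθ/√(L²−r²sin²θ) = +117.45 rad/s.
V_P = V_A + ω_rod × AP, with AP = 0.0578 m along the rod.
Components: V_Px = −rω sinθ − a·ω_rod·sinφ = -10.715 m/s;  V_Py = rω cosθ + a·ω_rod·cosφ = -17.375 m/s.
|V_P| = √(V_Px² + V_Py²) = 20.414 m/s.

20.4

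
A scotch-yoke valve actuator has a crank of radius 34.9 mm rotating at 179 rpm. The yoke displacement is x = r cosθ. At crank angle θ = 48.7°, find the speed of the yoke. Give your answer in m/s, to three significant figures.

0.491

ω = 18.74 rad/s (from 179 rpm).
x = r cosθ ⇒ ẋ = −rω sinθ.
|v| = rω|sinθ| = 0.0349·18.74·|sin 48.7°| = 0.49147 m/s.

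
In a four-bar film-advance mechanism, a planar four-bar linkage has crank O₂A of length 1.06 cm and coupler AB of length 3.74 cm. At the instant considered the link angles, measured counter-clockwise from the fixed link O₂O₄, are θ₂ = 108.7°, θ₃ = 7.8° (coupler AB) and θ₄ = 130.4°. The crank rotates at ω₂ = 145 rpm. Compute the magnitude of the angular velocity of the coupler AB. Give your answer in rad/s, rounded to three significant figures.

1.89

ω₂ = 15.18 rad/s (from 145 rpm).
Differentiating the loop-closure r₂e^{iθ₂}+r₃e^{iθ₃}=r₁+r₄e^{iθ₄} gives r₂ω₂e^{iθ₂}+r₃ω₃e^{iθ₃}=r₄ω₄e^{iθ₄}.
Eliminating the other unknown: ω₃ = r₂ω₂ sin(θ₄−θ₂) / [r₃ sin(θ₃−θ₄)].
Numerator sine = +0.36975; denominator sine = -0.84245.
Result = 0.0106·15.18·(+0.36975) / (0.0374·(-0.84245)) = -1.8888 rad/s; magnitude 1.8888 rad/s.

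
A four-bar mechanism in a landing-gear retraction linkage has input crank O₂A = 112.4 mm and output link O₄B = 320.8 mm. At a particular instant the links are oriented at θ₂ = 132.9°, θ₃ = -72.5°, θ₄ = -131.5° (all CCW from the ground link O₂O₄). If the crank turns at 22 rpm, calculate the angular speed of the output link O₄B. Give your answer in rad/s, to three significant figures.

0.404

ω₂ = 2.304 rad/s (from 22 rpm).
Differentiating the loop-closure r₂e^{iθ₂}+r₃e^{iθ₃}=r₁+r₄e^{iθ₄} gives r₂ω₂e^{iθ₂}+r₃ω₃e^{iθ₃}=r₄ω₄e^{iθ₄}.
Eliminating the other unknown: ω₄ = r₂ω₂ sin(θ₂−θ₃) / [r₄ sin(θ₄−θ₃)].
Numerator sine = -0.42894; denominator sine = -0.85717.
Result = 0.1124·2.304·(-0.42894) / (0.3208·(-0.85717)) = +0.40393 rad/s; magnitude 0.40393 rad/s.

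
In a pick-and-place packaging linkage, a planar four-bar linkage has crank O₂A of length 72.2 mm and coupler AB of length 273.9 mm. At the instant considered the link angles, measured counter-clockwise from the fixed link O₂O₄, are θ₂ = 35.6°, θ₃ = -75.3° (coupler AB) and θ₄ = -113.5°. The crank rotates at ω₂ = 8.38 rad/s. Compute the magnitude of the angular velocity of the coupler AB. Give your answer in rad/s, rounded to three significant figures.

1.83

ω₂ = 8.38 rad/s
Differentiating the loop-closure r₂e^{iθ₂}+r₃e^{iθ₃}=r₁+r₄e^{iθ₄} gives r₂ω₂e^{iθ₂}+r₃ω₃e^{iθ₃}=r₄ω₄e^{iθ₄}.
Eliminating the other unknown: ω₃ = r₂ω₂ sin(θ₄−θ₂) / [r₃ sin(θ₃−θ₄)].
Numerator sine = -0.51354; denominator sine = +0.61841.
Result = 0.0722·8.38·(-0.51354) / (0.2739·(+0.61841)) = -1.8344 rad/s; magnitude 1.8344 rad/s.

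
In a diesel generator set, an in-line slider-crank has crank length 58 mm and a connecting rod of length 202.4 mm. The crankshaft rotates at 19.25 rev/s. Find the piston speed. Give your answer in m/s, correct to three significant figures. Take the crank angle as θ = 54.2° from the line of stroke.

ω = 2π·19.2 = 121 rad/s
For an in-line slider-crank, x = r cosθ + √(L² − r² sin²θ), so v = −rω sinθ·[1 + r cosθ/√(L² − r² sin²θ)].
With r = 0.058 m, L = 0.2024 m, θ = 54.2°: √(L² − r² sin²θ) = 0.19686 m.
v = −0.058·121·0.81106·[1 + 0.058·0.58496/0.19686] = -6.6704 m/s.
|v| = 6.6704 m/s.

6.67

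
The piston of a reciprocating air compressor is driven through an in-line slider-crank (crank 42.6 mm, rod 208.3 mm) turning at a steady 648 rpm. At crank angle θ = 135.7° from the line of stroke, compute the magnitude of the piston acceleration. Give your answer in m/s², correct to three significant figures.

139

ω = 2π·648/60 = 67.86 rad/s
x(θ) = r cosθ + √(L² − r² sin²θ); with ω constant, a = ω²·d²x/dθ².
d²x/dθ² = −r cosθ − r²(cos2θ)/√u − r⁴ sin²2θ/(4u^{3/2}),  u = L² − r² sin²θ = 0.0425037 m².
Substituting r = 0.0426 m, L = 0.2083 m, θ = 135.7°: d²x/dθ² = +0.03018 m.
a = ω²·d²x/dθ² = (67.86)²·(+0.03018) = +138.97 m/s²;  |a| = 138.97 m/s².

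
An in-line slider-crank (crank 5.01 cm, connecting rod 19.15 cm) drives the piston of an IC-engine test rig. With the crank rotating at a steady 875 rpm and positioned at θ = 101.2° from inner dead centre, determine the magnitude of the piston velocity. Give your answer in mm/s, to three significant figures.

ω = 2π·875/60 = 91.63 rad/s
For an in-line slider-crank, x = r cosθ + √(L² − r² sin²θ), so v = −rω sinθ·[1 + r cosθ/√(L² − r² sin²θ)].
With r = 0.0501 m, L = 0.1915 m, θ = 101.2°: √(L² − r² sin²θ) = 0.18509 m.
v = −0.0501·91.63·0.98096·[1 + 0.0501·-0.19423/0.18509] = -4.2665 m/s.
|v| = 4.2665 m/s = 4266.5 mm/s.

4270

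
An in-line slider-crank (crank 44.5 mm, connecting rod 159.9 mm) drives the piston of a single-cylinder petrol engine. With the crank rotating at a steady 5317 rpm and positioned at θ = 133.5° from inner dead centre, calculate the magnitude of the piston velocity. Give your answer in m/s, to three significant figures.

14.5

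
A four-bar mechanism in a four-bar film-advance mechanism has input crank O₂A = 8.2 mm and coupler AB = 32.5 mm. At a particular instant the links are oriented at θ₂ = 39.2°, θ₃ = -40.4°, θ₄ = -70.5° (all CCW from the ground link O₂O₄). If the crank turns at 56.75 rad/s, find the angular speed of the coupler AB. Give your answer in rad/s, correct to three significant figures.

26.9

ω₂ = 56.75 rad/s
Differentiating the loop-closure r₂e^{iθ₂}+r₃e^{iθ₃}=r₁+r₄e^{iθ₄} gives r₂ω₂e^{iθ₂}+r₃ω₃e^{iθ₃}=r₄ω₄e^{iθ₄}.
Eliminating the other unknown: ω₃ = r₂ω₂ sin(θ₄−θ₂) / [r₃ sin(θ₃−θ₄)].
Numerator sine = -0.94147; denominator sine = +0.50151.
Result = 0.0082·56.75·(-0.94147) / (0.0325·(+0.50151)) = -26.88 rad/s; magnitude 26.88 rad/s.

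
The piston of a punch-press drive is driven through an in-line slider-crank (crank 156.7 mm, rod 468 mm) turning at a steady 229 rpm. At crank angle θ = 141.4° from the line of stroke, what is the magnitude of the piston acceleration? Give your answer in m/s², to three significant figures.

ω = 2π·229/60 = 23.98 rad/s
x(θ) = r cosθ + √(L² − r² sin²θ); with ω constant, a = ω²·d²x/dθ².
d²x/dθ² = −r cosθ − r²(cos2θ)/√u − r⁴ sin²2θ/(4u^{3/2}),  u = L² − r² sin²θ = 0.209467 m².
Substituting r = 0.1567 m, L = 0.468 m, θ = 141.4°: d²x/dθ² = +0.10908 m.
a = ω²·d²x/dθ² = (23.98)²·(+0.10908) = +62.731 m/s²;  |a| = 62.731 m/s².

62.7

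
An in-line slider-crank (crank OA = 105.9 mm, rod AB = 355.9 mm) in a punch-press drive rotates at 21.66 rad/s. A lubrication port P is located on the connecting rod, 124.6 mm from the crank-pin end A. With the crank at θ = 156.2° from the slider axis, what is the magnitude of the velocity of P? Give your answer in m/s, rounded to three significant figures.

1.60

ω = 21.66 rad/s.  Crank-pin speed |V_A| = rω = 2.2938 m/s, perpendicular to OA.
Rod angle: sinφ = −(r/L) sinθ ⇒ φ = -6.897°; ω_rod = −rω cosθ/√(L²−r²sin²θ) = +5.9399 rad/s.
V_P = V_A + ω_rod × AP, with AP = 0.1246 m along the rod.
Components: V_Px = −rω sinθ − a·ω_rod·sinφ = -0.83678 m/s;  V_Py = rω cosθ + a·ω_rod·cosφ = -1.364 m/s.
|V_P| = √(V_Px² + V_Py²) = 1.6002 m/s.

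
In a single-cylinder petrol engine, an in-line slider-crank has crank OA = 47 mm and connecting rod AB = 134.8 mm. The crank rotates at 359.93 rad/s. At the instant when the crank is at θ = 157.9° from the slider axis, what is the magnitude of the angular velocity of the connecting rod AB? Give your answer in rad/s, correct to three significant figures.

117

ω = 359.9 rad/s
The rod makes angle φ with the slider axis where L sinφ = r sinθ; differentiating, L cosφ·φ̇ = r ω cosθ.
L cosφ = √(L² − r² sin²θ) = 0.13364 m.
|ω_rod| = r ω |cosθ| / √(L² − r² sin²θ) = 0.047·359.9·0.92653/0.13364 = 117.29 rad/s.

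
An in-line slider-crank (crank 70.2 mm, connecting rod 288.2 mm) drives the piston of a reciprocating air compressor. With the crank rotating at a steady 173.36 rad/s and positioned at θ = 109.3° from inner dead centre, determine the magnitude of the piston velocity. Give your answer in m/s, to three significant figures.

10.5

ω = 173.4 rad/s
For an in-line slider-crank, x = r cosθ + √(L² − r² sin²θ), so v = −rω sinθ·[1 + r cosθ/√(L² − r² sin²θ)].
With r = 0.0702 m, L = 0.2882 m, θ = 109.3°: √(L² − r² sin²θ) = 0.28048 m.
v = −0.0702·173.4·0.94380·[1 + 0.0702·-0.33051/0.28048] = -10.536 m/s.
|v| = 10.536 m/s.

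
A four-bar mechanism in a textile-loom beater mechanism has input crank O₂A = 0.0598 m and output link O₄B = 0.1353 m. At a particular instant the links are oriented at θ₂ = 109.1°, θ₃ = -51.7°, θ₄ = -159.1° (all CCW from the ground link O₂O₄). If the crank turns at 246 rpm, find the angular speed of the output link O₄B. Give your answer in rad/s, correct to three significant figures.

3.92

ω₂ = 25.76 rad/s (from 246 rpm).
Differentiating the loop-closure r₂e^{iθ₂}+r₃e^{iθ₃}=r₁+r₄e^{iθ₄} gives r₂ω₂e^{iθ₂}+r₃ω₃e^{iθ₃}=r₄ω₄e^{iθ₄}.
Eliminating the other unknown: ω₄ = r₂ω₂ sin(θ₂−θ₃) / [r₄ sin(θ₄−θ₃)].
Numerator sine = +0.32887; denominator sine = -0.95424.
Result = 0.0598·25.76·(+0.32887) / (0.1353·(-0.95424)) = -3.924 rad/s; magnitude 3.924 rad/s.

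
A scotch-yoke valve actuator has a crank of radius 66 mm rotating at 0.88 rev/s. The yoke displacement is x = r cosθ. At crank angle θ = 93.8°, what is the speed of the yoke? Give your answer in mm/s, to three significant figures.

364

ω = 5.529 rad/s (from 0.88 rev/s).
x = r cosθ ⇒ ẋ = −rω sinθ.
|v| = rω|sinθ| = 0.066·5.529·|sin 93.8°| = 0.36413 m/s = 364.13 mm/s.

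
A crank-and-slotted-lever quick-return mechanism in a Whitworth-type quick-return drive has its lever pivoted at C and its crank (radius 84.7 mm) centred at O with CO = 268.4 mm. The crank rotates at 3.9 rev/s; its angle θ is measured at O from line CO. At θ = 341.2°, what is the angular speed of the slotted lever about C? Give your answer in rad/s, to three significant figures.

ω = 24.5 rad/s (from 3.9 rev/s).
Crank pin A relative to C: A = (d + r cosθ, r sinθ); lever angle φ = atan2(r sinθ, d + r cosθ).
Differentiating tanφ: φ̇ = rω(d cosθ + r)/(d² + r² + 2dr cosθ).
d² + r² + 2dr cosθ = |CA|² = 0.122254 m²;  d cosθ + r = +0.33878 m.
|ω_lever| = |0.0847·24.5·+0.33878| / 0.122254 = 5.7515 rad/s.

5.75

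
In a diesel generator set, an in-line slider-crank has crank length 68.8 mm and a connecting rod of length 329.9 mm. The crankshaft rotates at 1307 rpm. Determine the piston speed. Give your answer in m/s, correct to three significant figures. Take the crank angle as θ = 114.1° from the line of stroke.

7.85

ω = 2π·1307/60 = 136.9 rad/s
For an in-line slider-crank, x = r cosθ + √(L² − r² sin²θ), so v = −rω sinθ·[1 + r cosθ/√(L² − r² sin²θ)].
With r = 0.0688 m, L = 0.3299 m, θ = 114.1°: √(L² − r² sin²θ) = 0.32387 m.
v = −0.0688·136.9·0.91283·[1 + 0.0688·-0.40833/0.32387] = -7.8501 m/s.
|v| = 7.8501 m/s.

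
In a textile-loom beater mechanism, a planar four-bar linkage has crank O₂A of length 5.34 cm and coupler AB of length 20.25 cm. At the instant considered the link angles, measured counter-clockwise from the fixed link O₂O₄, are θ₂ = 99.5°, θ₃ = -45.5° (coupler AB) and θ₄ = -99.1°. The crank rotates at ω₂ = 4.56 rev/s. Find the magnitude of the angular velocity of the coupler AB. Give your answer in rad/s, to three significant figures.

ω₂ = 28.65 rad/s (from 4.56 rev/s).
Differentiating the loop-closure r₂e^{iθ₂}+r₃e^{iθ₃}=r₁+r₄e^{iθ₄} gives r₂ω₂e^{iθ₂}+r₃ω₃e^{iθ₃}=r₄ω₄e^{iθ₄}.
Eliminating the other unknown: ω₃ = r₂ω₂ sin(θ₄−θ₂) / [r₃ sin(θ₃−θ₄)].
Numerator sine = +0.31896; denominator sine = +0.80489.
Result = 0.0534·28.65·(+0.31896) / (0.2025·(+0.80489)) = +2.994 rad/s; magnitude 2.994 rad/s.

2.99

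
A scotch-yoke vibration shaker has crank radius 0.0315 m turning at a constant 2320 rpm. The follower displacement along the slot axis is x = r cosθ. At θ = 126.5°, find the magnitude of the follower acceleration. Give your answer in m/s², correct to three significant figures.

ω = 242.9 rad/s (from 2320 rpm).
x = r cosθ ⇒ ẍ = −rω² cosθ (ω constant).
|a| = rω²|cosθ| = 0.0315·(242.9)²·|cos 126.5°| = 1105.9 m/s².

1110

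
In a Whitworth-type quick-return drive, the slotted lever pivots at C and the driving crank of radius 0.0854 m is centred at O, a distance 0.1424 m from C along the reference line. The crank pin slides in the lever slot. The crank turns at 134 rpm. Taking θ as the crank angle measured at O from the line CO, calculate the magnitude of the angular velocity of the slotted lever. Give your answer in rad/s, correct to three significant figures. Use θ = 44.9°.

4.98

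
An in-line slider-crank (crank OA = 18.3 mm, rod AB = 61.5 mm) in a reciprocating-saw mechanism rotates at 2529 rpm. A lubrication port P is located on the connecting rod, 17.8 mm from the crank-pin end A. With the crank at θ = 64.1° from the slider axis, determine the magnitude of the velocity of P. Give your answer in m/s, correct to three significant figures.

4.77

ω = 264.8 rad/s.  Crank-pin speed |V_A| = rω = 4.8465 m/s, perpendicular to OA.
Rod angle: sinφ = −(r/L) sinθ ⇒ φ = -15.526°; ω_rod = −rω cosθ/√(L²−r²sin²θ) = -35.726 rad/s.
V_P = V_A + ω_rod × AP, with AP = 0.0178 m along the rod.
Components: V_Px = −rω sinθ − a·ω_rod·sinφ = -4.5299 m/s;  V_Py = rω cosθ + a·ω_rod·cosφ = +1.5042 m/s.
|V_P| = √(V_Px² + V_Py²) = 4.7732 m/s.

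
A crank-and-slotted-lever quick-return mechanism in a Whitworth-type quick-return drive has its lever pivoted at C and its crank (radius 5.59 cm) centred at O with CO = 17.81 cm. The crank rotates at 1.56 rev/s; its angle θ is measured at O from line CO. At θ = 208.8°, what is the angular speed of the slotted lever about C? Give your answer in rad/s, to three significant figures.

ω = 9.802 rad/s (from 1.56 rev/s).
Crank pin A relative to C: A = (d + r cosθ, r sinθ); lever angle φ = atan2(r sinθ, d + r cosθ).
Differentiating tanφ: φ̇ = rω(d cosθ + r)/(d² + r² + 2dr cosθ).
d² + r² + 2dr cosθ = |CA|² = 0.0173958 m²;  d cosθ + r = -0.10017 m.
|ω_lever| = |0.0559·9.802·-0.10017| / 0.0173958 = 3.1551 rad/s.

3.16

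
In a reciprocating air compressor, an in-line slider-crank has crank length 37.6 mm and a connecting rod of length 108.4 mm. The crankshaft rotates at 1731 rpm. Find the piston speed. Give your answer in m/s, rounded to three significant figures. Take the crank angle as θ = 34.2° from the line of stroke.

4.95

ω = 2π·1731/60 = 181.3 rad/s
For an in-line slider-crank, x = r cosθ + √(L² − r² sin²θ), so v = −rω sinθ·[1 + r cosθ/√(L² − r² sin²θ)].
With r = 0.0376 m, L = 0.1084 m, θ = 34.2°: √(L² − r² sin²θ) = 0.10632 m.
v = −0.0376·181.3·0.56208·[1 + 0.0376·0.82708/0.10632] = -4.9516 m/s.
|v| = 4.9516 m/s.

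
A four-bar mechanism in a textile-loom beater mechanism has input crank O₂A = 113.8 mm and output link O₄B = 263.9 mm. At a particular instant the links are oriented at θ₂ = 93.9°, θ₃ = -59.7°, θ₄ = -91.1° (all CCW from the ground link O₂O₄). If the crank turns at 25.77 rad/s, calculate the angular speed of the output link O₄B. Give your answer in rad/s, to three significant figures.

9.48

ω₂ = 25.77 rad/s
Differentiating the loop-closure r₂e^{iθ₂}+r₃e^{iθ₃}=r₁+r₄e^{iθ₄} gives r₂ω₂e^{iθ₂}+r₃ω₃e^{iθ₃}=r₄ω₄e^{iθ₄}.
Eliminating the other unknown: ω₄ = r₂ω₂ sin(θ₂−θ₃) / [r₄ sin(θ₄−θ₃)].
Numerator sine = +0.44464; denominator sine = -0.52101.
Result = 0.1138·25.77·(+0.44464) / (0.2639·(-0.52101)) = -9.4836 rad/s; magnitude 9.4836 rad/s.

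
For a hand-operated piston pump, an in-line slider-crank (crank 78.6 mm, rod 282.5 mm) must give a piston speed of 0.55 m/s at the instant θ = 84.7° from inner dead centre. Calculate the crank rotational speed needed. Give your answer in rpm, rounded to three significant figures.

65.4

For an in-line slider-crank, |v_piston| = rω|sinθ|·[1 + r cosθ/√(L² − r² sin²θ)].
With r = 0.0786 m, L = 0.2825 m, θ = 84.7°: the bracketed kinematic factor |dx/dθ| = 0.080357 m.
ω = v/|dx/dθ| = 0.55/0.080357 = 6.8444 rad/s.
N = 60ω/(2π) = 65.359 rpm.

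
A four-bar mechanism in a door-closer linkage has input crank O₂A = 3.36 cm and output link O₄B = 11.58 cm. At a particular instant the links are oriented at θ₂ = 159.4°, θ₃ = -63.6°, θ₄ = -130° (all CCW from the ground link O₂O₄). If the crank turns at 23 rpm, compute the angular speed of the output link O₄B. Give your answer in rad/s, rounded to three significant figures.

ω₂ = 2.409 rad/s (from 23 rpm).
Differentiating the loop-closure r₂e^{iθ₂}+r₃e^{iθ₃}=r₁+r₄e^{iθ₄} gives r₂ω₂e^{iθ₂}+r₃ω₃e^{iθ₃}=r₄ω₄e^{iθ₄}.
Eliminating the other unknown: ω₄ = r₂ω₂ sin(θ₂−θ₃) / [r₄ sin(θ₄−θ₃)].
Numerator sine = -0.68200; denominator sine = -0.91636.
Result = 0.0336·2.409·(-0.68200) / (0.1158·(-0.91636)) = +0.52012 rad/s; magnitude 0.52012 rad/s.

0.520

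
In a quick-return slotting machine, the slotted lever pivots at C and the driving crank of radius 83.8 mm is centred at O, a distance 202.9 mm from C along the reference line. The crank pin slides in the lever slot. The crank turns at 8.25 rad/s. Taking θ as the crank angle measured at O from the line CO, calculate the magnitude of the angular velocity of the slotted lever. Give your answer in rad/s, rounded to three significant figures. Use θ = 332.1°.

ω = 8.25 rad/s
Crank pin A relative to C: A = (d + r cosθ, r sinθ); lever angle φ = atan2(r sinθ, d + r cosθ).
Differentiating tanφ: φ̇ = rω(d cosθ + r)/(d² + r² + 2dr cosθ).
d² + r² + 2dr cosθ = |CA|² = 0.0782442 m²;  d cosθ + r = +0.26312 m.
|ω_lever| = |0.0838·8.25·+0.26312| / 0.0782442 = 2.3248 rad/s.

2.32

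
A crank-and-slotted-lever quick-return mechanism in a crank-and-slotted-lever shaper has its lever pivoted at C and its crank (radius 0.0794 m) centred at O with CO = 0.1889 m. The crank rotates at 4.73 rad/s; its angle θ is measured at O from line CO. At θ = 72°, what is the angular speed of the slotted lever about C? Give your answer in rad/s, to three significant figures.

1.01

ω = 4.73 rad/s
Crank pin A relative to C: A = (d + r cosθ, r sinθ); lever angle φ = atan2(r sinθ, d + r cosθ).
Differentiating tanφ: φ̇ = rω(d cosθ + r)/(d² + r² + 2dr cosθ).
d² + r² + 2dr cosθ = |CA|² = 0.0512573 m²;  d cosθ + r = +0.13777 m.
|ω_lever| = |0.0794·4.73·+0.13777| / 0.0512573 = 1.0095 rad/s.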